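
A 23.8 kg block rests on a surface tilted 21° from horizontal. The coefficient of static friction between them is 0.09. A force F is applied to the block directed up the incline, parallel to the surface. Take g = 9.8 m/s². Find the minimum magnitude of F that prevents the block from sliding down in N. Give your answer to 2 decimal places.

63.99 N

The normal force is N = mg cos 21° = 217.748 N. With F at its minimum the block is on the verge of sliding down, so static friction is at its maximum μ_s N = 0.09 × 217.748 = 19.597 N and acts up the slope.
Equilibrium along the incline: F + μ_s N = mg sin 21°, so F = 83.586 − 19.597 = 63.989 N.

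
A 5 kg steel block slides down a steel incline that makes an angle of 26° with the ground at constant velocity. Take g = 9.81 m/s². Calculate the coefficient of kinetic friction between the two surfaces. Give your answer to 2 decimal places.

0.49

At constant velocity the net force along the incline is zero: mg sin 26° = μ mg cos 26°.
So μ = tan 26° = 0.4384 / 0.8988 = 0.4878.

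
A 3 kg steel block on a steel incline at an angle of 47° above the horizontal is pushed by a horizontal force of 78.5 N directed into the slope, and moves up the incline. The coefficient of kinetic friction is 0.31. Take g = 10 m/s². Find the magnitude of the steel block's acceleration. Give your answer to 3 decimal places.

2.485 m/s²

The horizontal push has components F cos 47° = 78.5 × 0.6820 = 53.537 N up the incline and F sin 47° = 78.5 × 0.7314 = 57.415 N pressing into the surface.
The normal force is therefore N = mg cos 47° + F sin 47° = 20.460 + 57.415 = 77.875 N, and kinetic friction down the slope is μN = 0.31 × 77.875 = 24.141 N.
Along the incline: F cos 47° − mg sin 47° − μN = ma, so 53.537 − 21.942 − 24.141 = 3 a, giving a = 2.4847 m/s².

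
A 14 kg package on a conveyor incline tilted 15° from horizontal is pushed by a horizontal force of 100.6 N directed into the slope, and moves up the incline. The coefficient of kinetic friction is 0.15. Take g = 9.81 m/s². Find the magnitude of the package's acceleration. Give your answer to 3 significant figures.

The horizontal push has components F cos 15° = 100.6 × 0.9659 = 97.170 N up the incline and F sin 15° = 100.6 × 0.2588 = 26.035 N pressing into the surface.
The normal force is therefore N = mg cos 15° + F sin 15° = 132.657 + 26.035 = 158.692 N, and kinetic friction down the slope is μN = 0.15 × 158.692 = 23.804 N.
Along the incline: F cos 15° − mg sin 15° − μN = ma, so 97.170 − 35.544 − 23.804 = 14 a, giving a = 2.7016 m/s².

2.70 m/s²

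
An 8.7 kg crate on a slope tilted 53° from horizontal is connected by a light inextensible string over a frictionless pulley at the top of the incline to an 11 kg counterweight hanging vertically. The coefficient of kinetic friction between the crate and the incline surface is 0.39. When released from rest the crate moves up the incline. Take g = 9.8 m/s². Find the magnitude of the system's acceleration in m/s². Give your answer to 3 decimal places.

For the crate on the incline: the weight component along the slope is m₁g sin 53° = 8.7 × 9.8 × 0.7986 = 68.089 N and the normal force is N = m₁g cos 53° = 51.311 N.
Kinetic friction opposes the crate's motion up the incline: f = μN = 0.39 × 51.311 = 20.011 N acting down the slope.
Newton's second law for the crate (up-slope positive): T − 68.089 − 20.011 = 8.7 a. For the hanging counterweight (downward positive): 11 × 9.8 − T = 11 a.
Adding the two equations eliminates T: 19.700 = 19.7 a, so a = 1.0000 m/s².

1.000 m/s²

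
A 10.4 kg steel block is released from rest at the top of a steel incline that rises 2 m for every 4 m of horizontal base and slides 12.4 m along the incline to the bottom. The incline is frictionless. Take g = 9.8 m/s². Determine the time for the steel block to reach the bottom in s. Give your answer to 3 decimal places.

2.379 s

The weight component along the incline is mg sin 26.57° = 45.580 N and the normal force is N = mg cos 26.57° = 91.160 N.
With no friction, a = g sin 26.57° = 4.3827 m/s².
Starting from rest, L = ½at², so t = √(2L/a) = √(2 × 12.4 / 4.3827) = 2.3788 s.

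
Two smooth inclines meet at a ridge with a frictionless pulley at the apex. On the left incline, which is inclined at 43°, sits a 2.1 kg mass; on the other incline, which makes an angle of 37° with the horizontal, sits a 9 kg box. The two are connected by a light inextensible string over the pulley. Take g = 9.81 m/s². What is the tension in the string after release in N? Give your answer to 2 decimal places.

21.44 N

Resolve each weight along its own incline: the 2.1 kg mass has component 2.1 × 9.81 × sin 43° = 14.050 N down its slope, and the 9 kg mass has 9 × 9.81 × sin 37° = 53.134 N down its slope.
The 9 kg side's 53.134 N exceeds the other side's 14.050 N, so that mass slides down and the 2.1 kg mass slides up. Taking that direction as positive, Newton's second law for the whole system gives 53.134 − 14.050 = (2.1 + 9) a, so a = 39.084 / 11.1 = 3.5211 m/s².
For the 2.1 kg mass (up-slope positive): T − 14.050 = 2.1 × 3.5211, so T = 21.444 N.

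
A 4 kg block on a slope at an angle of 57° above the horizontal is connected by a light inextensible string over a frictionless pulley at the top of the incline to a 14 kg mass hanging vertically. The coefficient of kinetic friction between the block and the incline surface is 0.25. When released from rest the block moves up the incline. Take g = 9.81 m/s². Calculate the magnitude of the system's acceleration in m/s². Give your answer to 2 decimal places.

5.50 m/s²

For the block on the incline: the weight component along the slope is m₁g sin 57° = 4 × 9.81 × 0.8387 = 32.911 N and the normal force is N = m₁g cos 57° = 21.372 N.
Kinetic friction opposes the block's motion up the incline: f = μN = 0.25 × 21.372 = 5.343 N acting down the slope.
Newton's second law for the block (up-slope positive): T − 32.911 − 5.343 = 4 a. For the hanging mass (downward positive): 14 × 9.81 − T = 14 a.
Adding the two equations eliminates T: 99.086 = 18 a, so a = 5.5048 m/s².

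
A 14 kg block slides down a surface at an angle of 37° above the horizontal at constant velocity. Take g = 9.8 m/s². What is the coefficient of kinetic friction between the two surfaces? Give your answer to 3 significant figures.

At constant velocity the net force along the incline is zero: mg sin 37° = μ mg cos 37°.
So μ = tan 37° = 0.6018 / 0.7986 = 0.7536.

0.754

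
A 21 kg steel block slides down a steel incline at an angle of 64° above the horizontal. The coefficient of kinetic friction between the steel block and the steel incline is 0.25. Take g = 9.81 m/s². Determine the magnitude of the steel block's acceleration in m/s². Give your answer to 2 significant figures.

7.7 m/s²

Resolving the weight along the incline: the component pulling the steel block down the slope is mg sin 64° = 21 × 9.81 × 0.8988 = 185.162 N, and the normal force is N = mg cos 64° = 21 × 9.81 × 0.4384 = 90.315 N.
Kinetic friction acts up the slope with magnitude f = μN = 0.25 × 90.315 = 22.579 N.
Net force along the incline is 185.162 − 22.579 = 162.583 N, so a = 162.583 / 21 = 7.7420 m/s².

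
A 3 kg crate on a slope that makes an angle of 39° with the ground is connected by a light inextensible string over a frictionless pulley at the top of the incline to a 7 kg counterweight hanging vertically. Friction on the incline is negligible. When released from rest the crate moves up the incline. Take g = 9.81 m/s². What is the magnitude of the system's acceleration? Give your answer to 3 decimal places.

For the crate on the incline: the weight component along the slope is m₁g sin 39° = 3 × 9.81 × 0.6293 = 18.520 N and the normal force is N = m₁g cos 39° = 22.871 N.
Newton's second law for the crate (up-slope positive): T − 18.520 = 3 a. For the hanging counterweight (downward positive): 7 × 9.81 − T = 7 a.
Adding the two equations eliminates T: 50.150 = 10 a, so a = 5.0150 m/s².

5.015 m/s²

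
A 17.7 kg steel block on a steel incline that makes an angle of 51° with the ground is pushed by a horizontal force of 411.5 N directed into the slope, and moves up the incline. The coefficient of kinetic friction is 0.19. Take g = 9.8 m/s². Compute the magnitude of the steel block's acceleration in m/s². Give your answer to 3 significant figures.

The horizontal push has components F cos 51° = 411.5 × 0.6293 = 258.957 N up the incline and F sin 51° = 411.5 × 0.7771 = 319.777 N pressing into the surface.
The normal force is therefore N = mg cos 51° + F sin 51° = 109.158 + 319.777 = 428.935 N, and kinetic friction down the slope is μN = 0.19 × 428.935 = 81.498 N.
Along the incline: F cos 51° − mg sin 51° − μN = ma, so 258.957 − 134.796 − 81.498 = 17.7 a, giving a = 2.4103 m/s².

2.41 m/s²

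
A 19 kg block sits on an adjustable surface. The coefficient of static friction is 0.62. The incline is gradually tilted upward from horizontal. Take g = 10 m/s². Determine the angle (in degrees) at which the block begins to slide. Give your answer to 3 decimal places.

At the threshold of sliding, static friction is at its maximum μ_s N and exactly balances the weight component along the incline: mg sin θ = μ_s mg cos θ.
Hence tan θ = μ_s = 0.62, so θ = arctan(0.62) = 31.7989°.

31.799°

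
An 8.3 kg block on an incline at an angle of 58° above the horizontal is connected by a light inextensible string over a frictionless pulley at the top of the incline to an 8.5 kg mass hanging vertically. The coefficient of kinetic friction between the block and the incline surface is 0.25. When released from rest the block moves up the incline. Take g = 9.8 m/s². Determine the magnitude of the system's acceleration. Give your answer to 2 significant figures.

0.21 m/s²

For the block on the incline: the weight component along the slope is m₁g sin 58° = 8.3 × 9.8 × 0.8480 = 68.976 N and the normal force is N = m₁g cos 58° = 43.104 N.
Kinetic friction opposes the block's motion up the incline: f = μN = 0.25 × 43.104 = 10.776 N acting down the slope.
Newton's second law for the block (up-slope positive): T − 68.976 − 10.776 = 8.3 a. For the hanging mass (downward positive): 8.5 × 9.8 − T = 8.5 a.
Adding the two equations eliminates T: 3.548 = 16.8 a, so a = 0.2112 m/s².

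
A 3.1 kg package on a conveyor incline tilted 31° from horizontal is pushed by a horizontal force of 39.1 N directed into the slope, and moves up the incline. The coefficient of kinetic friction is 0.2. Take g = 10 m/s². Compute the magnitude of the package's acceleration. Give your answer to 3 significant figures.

The horizontal push has components F cos 31° = 39.1 × 0.8572 = 33.517 N up the incline and F sin 31° = 39.1 × 0.5150 = 20.137 N pressing into the surface.
The normal force is therefore N = mg cos 31° + F sin 31° = 26.573 + 20.137 = 46.710 N, and kinetic friction down the slope is μN = 0.2 × 46.710 = 9.342 N.
Along the incline: F cos 31° − mg sin 31° − μN = ma, so 33.517 − 15.965 − 9.342 = 3.1 a, giving a = 2.6484 m/s².

2.65 m/s²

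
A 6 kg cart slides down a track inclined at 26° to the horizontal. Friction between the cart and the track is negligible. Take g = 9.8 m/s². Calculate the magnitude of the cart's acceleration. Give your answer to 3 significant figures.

Resolving the weight along the incline: the component pulling the cart down the slope is mg sin 26° = 6 × 9.8 × 0.4384 = 25.778 N, and the normal force is N = mg cos 26° = 6 × 9.8 × 0.8988 = 52.849 N.
With no friction the net force along the incline is 25.778 N, so a = g sin 26° = 25.778 / 6 = 4.2963 m/s².

4.30 m/s²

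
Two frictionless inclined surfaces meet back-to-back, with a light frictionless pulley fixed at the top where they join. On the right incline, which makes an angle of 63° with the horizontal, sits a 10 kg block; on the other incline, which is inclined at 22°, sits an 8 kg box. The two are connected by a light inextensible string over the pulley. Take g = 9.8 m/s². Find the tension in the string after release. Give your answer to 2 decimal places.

55.12 N

Resolve each weight along its own incline: the 10 kg mass has component 10 × 9.8 × sin 63° = 87.319 N down its slope, and the 8 kg mass has 8 × 9.8 × sin 22° = 29.369 N down its slope.
The 10 kg side's 87.319 N exceeds the other side's 29.369 N, so that mass slides down and the 8 kg mass slides up. Taking that direction as positive, Newton's second law for the whole system gives 87.319 − 29.369 = (10 + 8) a, so a = 57.950 / 18 = 3.2194 m/s².
For the 8 kg mass (up-slope positive): T − 29.369 = 8 × 3.2194, so T = 55.124 N.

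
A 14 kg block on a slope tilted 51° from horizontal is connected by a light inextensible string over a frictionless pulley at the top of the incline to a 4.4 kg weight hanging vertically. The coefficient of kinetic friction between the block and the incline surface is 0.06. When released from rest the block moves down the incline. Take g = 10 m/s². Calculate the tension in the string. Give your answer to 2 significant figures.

For the block on the incline: the weight component along the slope is m₁g sin 51° = 14 × 10 × 0.7771 = 108.794 N and the normal force is N = m₁g cos 51° = 88.105 N.
Kinetic friction opposes the block's motion down the incline: f = μN = 0.06 × 88.105 = 5.286 N acting up the slope.
Newton's second law for the block (down-slope positive): 108.794 − 5.286 − T = 14 a. For the hanging weight (upward positive): T − 4.4 × 10 = 4.4 a.
Adding the two equations eliminates T: 59.508 = 18.4 a, so a = 3.2341 m/s².
Then from the hanging weight's equation, T = 4.4 × (10 + 3.2341) = 58.230 N.

58 N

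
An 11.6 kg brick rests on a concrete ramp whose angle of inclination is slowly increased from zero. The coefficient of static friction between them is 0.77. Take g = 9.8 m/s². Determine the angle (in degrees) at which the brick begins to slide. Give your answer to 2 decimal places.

At the threshold of sliding, static friction is at its maximum μ_s N and exactly balances the weight component along the incline: mg sin θ = μ_s mg cos θ.
Hence tan θ = μ_s = 0.77, so θ = arctan(0.77) = 37.5963°.

37.60°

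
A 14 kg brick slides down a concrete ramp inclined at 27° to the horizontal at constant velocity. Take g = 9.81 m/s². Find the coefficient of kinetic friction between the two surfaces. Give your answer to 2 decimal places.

At constant velocity the net force along the incline is zero: mg sin 27° = μ mg cos 27°.
So μ = tan 27° = 0.4540 / 0.8910 = 0.5095.

0.51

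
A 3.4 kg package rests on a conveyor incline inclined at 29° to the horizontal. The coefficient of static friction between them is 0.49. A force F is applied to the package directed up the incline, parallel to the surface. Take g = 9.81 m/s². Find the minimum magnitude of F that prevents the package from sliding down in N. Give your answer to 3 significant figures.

1.88 N

The normal force is N = mg cos 29° = 29.172 N. With F at its minimum the package is on the verge of sliding down, so static friction is at its maximum μ_s N = 0.49 × 29.172 = 14.294 N and acts up the slope.
Equilibrium along the incline: F + μ_s N = mg sin 29°, so F = 16.170 − 14.294 = 1.876 N.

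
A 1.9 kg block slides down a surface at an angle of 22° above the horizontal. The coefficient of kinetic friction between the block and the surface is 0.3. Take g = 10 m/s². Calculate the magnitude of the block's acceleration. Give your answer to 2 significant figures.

Resolving the weight along the incline: the component pulling the block down the slope is mg sin 22° = 1.9 × 10 × 0.3746 = 7.117 N, and the normal force is N = mg cos 22° = 1.9 × 10 × 0.9272 = 17.617 N.
Kinetic friction acts up the slope with magnitude f = μN = 0.3 × 17.617 = 5.285 N.
Net force along the incline is 7.117 − 5.285 = 1.832 N, so a = 1.832 / 1.9 = 0.9642 m/s².

0.96 m/s²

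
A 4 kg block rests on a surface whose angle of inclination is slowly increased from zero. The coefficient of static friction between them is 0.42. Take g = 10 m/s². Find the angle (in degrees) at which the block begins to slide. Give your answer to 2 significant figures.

At the threshold of sliding, static friction is at its maximum μ_s N and exactly balances the weight component along the incline: mg sin θ = μ_s mg cos θ.
Hence tan θ = μ_s = 0.42, so θ = arctan(0.42) = 22.7824°.

23°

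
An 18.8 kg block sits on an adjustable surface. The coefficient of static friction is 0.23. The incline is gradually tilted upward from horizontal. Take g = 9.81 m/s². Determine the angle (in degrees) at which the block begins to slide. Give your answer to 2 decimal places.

At the threshold of sliding, static friction is at its maximum μ_s N and exactly balances the weight component along the incline: mg sin θ = μ_s mg cos θ.
Hence tan θ = μ_s = 0.23, so θ = arctan(0.23) = 12.9528°.

12.95°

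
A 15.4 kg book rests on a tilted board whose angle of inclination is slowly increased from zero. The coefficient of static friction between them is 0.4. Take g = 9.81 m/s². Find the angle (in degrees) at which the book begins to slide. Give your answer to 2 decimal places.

At the threshold of sliding, static friction is at its maximum μ_s N and exactly balances the weight component along the incline: mg sin θ = μ_s mg cos θ.
Hence tan θ = μ_s = 0.4, so θ = arctan(0.4) = 21.8014°.

21.80°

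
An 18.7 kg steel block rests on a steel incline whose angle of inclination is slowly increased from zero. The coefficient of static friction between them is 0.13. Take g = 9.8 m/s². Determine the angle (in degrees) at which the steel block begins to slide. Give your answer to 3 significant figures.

7.41°

At the threshold of sliding, static friction is at its maximum μ_s N and exactly balances the weight component along the incline: mg sin θ = μ_s mg cos θ.
Hence tan θ = μ_s = 0.13, so θ = arctan(0.13) = 7.4069°.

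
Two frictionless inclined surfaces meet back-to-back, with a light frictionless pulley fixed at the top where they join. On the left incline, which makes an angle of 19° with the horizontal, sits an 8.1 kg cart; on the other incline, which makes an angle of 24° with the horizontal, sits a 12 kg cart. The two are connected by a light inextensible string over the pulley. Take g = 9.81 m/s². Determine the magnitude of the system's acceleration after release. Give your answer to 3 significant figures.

Resolve each weight along its own incline: the 8.1 kg mass has component 8.1 × 9.81 × sin 19° = 25.870 N down its slope, and the 12 kg mass has 12 × 9.81 × sin 24° = 47.881 N down its slope.
The 12 kg side's 47.881 N exceeds the other side's 25.870 N, so that mass slides down and the 8.1 kg mass slides up. Taking that direction as positive, Newton's second law for the whole system gives 47.881 − 25.870 = (8.1 + 12) a, so a = 22.011 / 20.1 = 1.0951 m/s².

1.10 m/s²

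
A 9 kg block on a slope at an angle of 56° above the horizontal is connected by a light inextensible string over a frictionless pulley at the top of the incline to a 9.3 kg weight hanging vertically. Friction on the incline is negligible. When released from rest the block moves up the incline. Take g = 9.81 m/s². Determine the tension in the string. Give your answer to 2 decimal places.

82.07 N

For the block on the incline: the weight component along the slope is m₁g sin 56° = 9 × 9.81 × 0.8290 = 73.192 N and the normal force is N = m₁g cos 56° = 49.371 N.
Newton's second law for the block (up-slope positive): T − 73.192 = 9 a. For the hanging weight (downward positive): 9.3 × 9.81 − T = 9.3 a.
Adding the two equations eliminates T: 18.041 = 18.3 a, so a = 0.9858 m/s².
Then from the hanging weight's equation, T = 9.3 × (9.81 − 0.9858) = 82.065 N.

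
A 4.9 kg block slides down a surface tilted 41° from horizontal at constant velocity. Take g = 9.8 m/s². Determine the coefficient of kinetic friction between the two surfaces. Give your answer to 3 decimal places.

At constant velocity the net force along the incline is zero: mg sin 41° = μ mg cos 41°.
So μ = tan 41° = 0.6561 / 0.7547 = 0.8694.

0.869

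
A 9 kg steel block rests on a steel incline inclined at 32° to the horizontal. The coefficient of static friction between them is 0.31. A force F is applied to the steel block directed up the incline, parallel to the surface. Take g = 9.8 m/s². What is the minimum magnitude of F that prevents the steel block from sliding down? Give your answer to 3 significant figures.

The normal force is N = mg cos 32° = 74.798 N. With F at its minimum the steel block is on the verge of sliding down, so static friction is at its maximum μ_s N = 0.31 × 74.798 = 23.187 N and acts up the slope.
Equilibrium along the incline: F + μ_s N = mg sin 32°, so F = 46.739 − 23.187 = 23.552 N.

23.6 N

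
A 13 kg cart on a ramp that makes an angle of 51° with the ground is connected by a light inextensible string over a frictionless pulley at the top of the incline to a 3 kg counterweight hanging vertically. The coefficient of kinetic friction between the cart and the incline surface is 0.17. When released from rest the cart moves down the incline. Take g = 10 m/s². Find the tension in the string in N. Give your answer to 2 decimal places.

For the cart on the incline: the weight component along the slope is m₁g sin 51° = 13 × 10 × 0.7771 = 101.023 N and the normal force is N = m₁g cos 51° = 81.812 N.
Kinetic friction opposes the cart's motion down the incline: f = μN = 0.17 × 81.812 = 13.908 N acting up the slope.
Newton's second law for the cart (down-slope positive): 101.023 − 13.908 − T = 13 a. For the hanging counterweight (upward positive): T − 3 × 10 = 3 a.
Adding the two equations eliminates T: 57.115 = 16 a, so a = 3.5697 m/s².
Then from the hanging counterweight's equation, T = 3 × (10 + 3.5697) = 40.709 N.

40.71 N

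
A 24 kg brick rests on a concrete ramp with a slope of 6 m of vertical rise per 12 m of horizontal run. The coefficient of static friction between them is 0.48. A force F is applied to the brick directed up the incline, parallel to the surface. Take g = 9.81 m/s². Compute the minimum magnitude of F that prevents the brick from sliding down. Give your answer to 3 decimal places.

The normal force is N = mg cos 26.57° = 210.584 N. With F at its minimum the brick is on the verge of sliding down, so static friction is at its maximum μ_s N = 0.48 × 210.584 = 101.080 N and acts up the slope.
Equilibrium along the incline: F + μ_s N = mg sin 26.57°, so F = 105.292 − 101.080 = 4.212 N.

4.212 N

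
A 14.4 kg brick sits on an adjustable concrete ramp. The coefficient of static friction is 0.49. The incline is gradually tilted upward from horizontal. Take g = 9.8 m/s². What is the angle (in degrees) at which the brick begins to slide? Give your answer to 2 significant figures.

26°

At the threshold of sliding, static friction is at its maximum μ_s N and exactly balances the weight component along the incline: mg sin θ = μ_s mg cos θ.
Hence tan θ = μ_s = 0.49, so θ = arctan(0.49) = 26.1049°.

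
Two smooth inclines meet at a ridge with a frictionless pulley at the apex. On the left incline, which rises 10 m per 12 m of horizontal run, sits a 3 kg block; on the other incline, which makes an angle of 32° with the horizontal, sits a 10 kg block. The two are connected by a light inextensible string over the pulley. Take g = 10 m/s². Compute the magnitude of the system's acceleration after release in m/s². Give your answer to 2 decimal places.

Resolve each weight along its own incline: the 3 kg mass has component 3 × 10 × sin 39.81° = 19.206 N down its slope, and the 10 kg mass has 10 × 10 × sin 32° = 52.992 N down its slope.
The 10 kg side's 52.992 N exceeds the other side's 19.206 N, so that mass slides down and the 3 kg mass slides up. Taking that direction as positive, Newton's second law for the whole system gives 52.992 − 19.206 = (3 + 10) a, so a = 33.786 / 13 = 2.5989 m/s².

2.60 m/s²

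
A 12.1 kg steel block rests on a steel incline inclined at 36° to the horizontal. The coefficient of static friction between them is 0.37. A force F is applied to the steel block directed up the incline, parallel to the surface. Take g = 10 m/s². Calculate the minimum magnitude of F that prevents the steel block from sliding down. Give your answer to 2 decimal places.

The normal force is N = mg cos 36° = 97.891 N. With F at its minimum the steel block is on the verge of sliding down, so static friction is at its maximum μ_s N = 0.37 × 97.891 = 36.220 N and acts up the slope.
Equilibrium along the incline: F + μ_s N = mg sin 36°, so F = 71.122 − 36.220 = 34.902 N.

34.90 N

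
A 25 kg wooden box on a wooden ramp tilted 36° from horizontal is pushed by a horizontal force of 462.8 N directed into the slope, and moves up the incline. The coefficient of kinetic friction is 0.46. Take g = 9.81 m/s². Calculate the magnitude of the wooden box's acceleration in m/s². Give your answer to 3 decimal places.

0.554 m/s²

The horizontal push has components F cos 36° = 462.8 × 0.8090 = 374.405 N up the incline and F sin 36° = 462.8 × 0.5878 = 272.034 N pressing into the surface.
The normal force is therefore N = mg cos 36° + F sin 36° = 198.407 + 272.034 = 470.441 N, and kinetic friction down the slope is μN = 0.46 × 470.441 = 216.403 N.
Along the incline: F cos 36° − mg sin 36° − μN = ma, so 374.405 − 144.158 − 216.403 = 25 a, giving a = 0.5538 m/s².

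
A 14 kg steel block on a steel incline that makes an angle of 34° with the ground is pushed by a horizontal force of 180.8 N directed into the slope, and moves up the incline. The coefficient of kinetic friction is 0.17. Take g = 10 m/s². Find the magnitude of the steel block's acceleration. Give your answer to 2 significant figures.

The horizontal push has components F cos 34° = 180.8 × 0.8290 = 149.883 N up the incline and F sin 34° = 180.8 × 0.5592 = 101.103 N pressing into the surface.
The normal force is therefore N = mg cos 34° + F sin 34° = 116.060 + 101.103 = 217.163 N, and kinetic friction down the slope is μN = 0.17 × 217.163 = 36.918 N.
Along the incline: F cos 34° − mg sin 34° − μN = ma, so 149.883 − 78.288 − 36.918 = 14 a, giving a = 2.4769 m/s².

2.5 m/s²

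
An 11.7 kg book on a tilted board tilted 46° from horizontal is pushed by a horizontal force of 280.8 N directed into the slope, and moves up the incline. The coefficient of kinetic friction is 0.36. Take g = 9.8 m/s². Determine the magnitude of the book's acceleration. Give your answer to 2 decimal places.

The horizontal push has components F cos 46° = 280.8 × 0.6947 = 195.072 N up the incline and F sin 46° = 280.8 × 0.7193 = 201.979 N pressing into the surface.
The normal force is therefore N = mg cos 46° + F sin 46° = 79.654 + 201.979 = 281.633 N, and kinetic friction down the slope is μN = 0.36 × 281.633 = 101.388 N.
Along the incline: F cos 46° − mg sin 46° − μN = ma, so 195.072 − 82.475 − 101.388 = 11.7 a, giving a = 0.9580 m/s².

0.96 m/s²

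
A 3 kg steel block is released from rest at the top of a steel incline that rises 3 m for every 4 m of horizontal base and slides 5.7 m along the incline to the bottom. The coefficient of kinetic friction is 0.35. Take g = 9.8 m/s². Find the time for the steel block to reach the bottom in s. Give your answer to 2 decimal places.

1.91 s

The weight component along the incline is mg sin 36.87° = 17.640 N and the normal force is N = mg cos 36.87° = 23.520 N.
Friction up the slope is f = μN = 0.35 × 23.520 = 8.232 N, so the net downslope force is 17.640 − 8.232 = 9.408 N and a = 9.408 / 3 = 3.1360 m/s².
Starting from rest, L = ½at², so t = √(2L/a) = √(2 × 5.7 / 3.1360) = 1.9066 s.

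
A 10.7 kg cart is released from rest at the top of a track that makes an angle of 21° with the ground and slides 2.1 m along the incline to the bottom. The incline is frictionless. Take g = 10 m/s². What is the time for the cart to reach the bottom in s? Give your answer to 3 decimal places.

1.083 s

The weight component along the incline is mg sin 21° = 38.345 N and the normal force is N = mg cos 21° = 99.893 N.
With no friction, a = g sin 21° = 3.5837 m/s².
Starting from rest, L = ½at², so t = √(2L/a) = √(2 × 2.1 / 3.5837) = 1.0826 s.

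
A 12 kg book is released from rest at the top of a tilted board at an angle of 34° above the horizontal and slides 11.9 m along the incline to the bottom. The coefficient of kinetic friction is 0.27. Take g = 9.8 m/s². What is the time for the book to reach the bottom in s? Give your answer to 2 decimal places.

The weight component along the incline is mg sin 34° = 65.761 N and the normal force is N = mg cos 34° = 97.495 N.
Friction up the slope is f = μN = 0.27 × 97.495 = 26.324 N, so the net downslope force is 65.761 − 26.324 = 39.437 N and a = 39.437 / 12 = 3.2864 m/s².
Starting from rest, L = ½at², so t = √(2L/a) = √(2 × 11.9 / 3.2864) = 2.6911 s.

2.69 s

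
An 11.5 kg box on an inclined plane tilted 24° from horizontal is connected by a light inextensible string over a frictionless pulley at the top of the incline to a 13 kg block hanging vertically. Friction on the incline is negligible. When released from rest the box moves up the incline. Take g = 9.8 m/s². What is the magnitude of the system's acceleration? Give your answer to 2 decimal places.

For the box on the incline: the weight component along the slope is m₁g sin 24° = 11.5 × 9.8 × 0.4067 = 45.835 N and the normal force is N = m₁g cos 24° = 102.957 N.
Newton's second law for the box (up-slope positive): T − 45.835 = 11.5 a. For the hanging block (downward positive): 13 × 9.8 − T = 13 a.
Adding the two equations eliminates T: 81.565 = 24.5 a, so a = 3.3292 m/s².

3.33 m/s²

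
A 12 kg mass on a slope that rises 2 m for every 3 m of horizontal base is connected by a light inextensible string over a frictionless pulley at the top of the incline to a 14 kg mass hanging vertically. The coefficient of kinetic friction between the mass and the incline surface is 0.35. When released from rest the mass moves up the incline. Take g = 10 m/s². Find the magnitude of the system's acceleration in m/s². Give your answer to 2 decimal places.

For the mass on the incline: the weight component along the slope is m₁g sin 33.69° = 12 × 10 × 0.5547 = 66.564 N and the normal force is N = m₁g cos 33.69° = 99.846 N.
Kinetic friction opposes the mass's motion up the incline: f = μN = 0.35 × 99.846 = 34.946 N acting down the slope.
Newton's second law for the mass (up-slope positive): T − 66.564 − 34.946 = 12 a. For the hanging mass (downward positive): 14 × 10 − T = 14 a.
Adding the two equations eliminates T: 38.490 = 26 a, so a = 1.4804 m/s².

1.48 m/s²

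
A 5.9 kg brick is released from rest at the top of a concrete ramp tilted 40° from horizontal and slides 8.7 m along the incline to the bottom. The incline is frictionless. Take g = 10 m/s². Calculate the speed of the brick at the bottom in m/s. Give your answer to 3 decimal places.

10.576 m/s

The weight component along the incline is mg sin 40° = 37.924 N and the normal force is N = mg cos 40° = 45.197 N.
With no friction, a = g sin 40° = 6.4279 m/s².
Starting from rest over a distance of 8.7 m, v² = 2aL = 2 × 6.4279 × 8.7 = 111.8455, so v = 10.5757 m/s.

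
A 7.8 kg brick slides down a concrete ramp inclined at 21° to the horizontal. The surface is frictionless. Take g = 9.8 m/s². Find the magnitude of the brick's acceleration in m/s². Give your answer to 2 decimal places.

Resolving the weight along the incline: the component pulling the brick down the slope is mg sin 21° = 7.8 × 9.8 × 0.3584 = 27.396 N, and the normal force is N = mg cos 21° = 7.8 × 9.8 × 0.9336 = 71.364 N.
With no friction the net force along the incline is 27.396 N, so a = g sin 21° = 27.396 / 7.8 = 3.5123 m/s².

3.51 m/s²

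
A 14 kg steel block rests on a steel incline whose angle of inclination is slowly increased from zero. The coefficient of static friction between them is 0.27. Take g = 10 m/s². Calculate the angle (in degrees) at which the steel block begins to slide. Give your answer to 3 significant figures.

At the threshold of sliding, static friction is at its maximum μ_s N and exactly balances the weight component along the incline: mg sin θ = μ_s mg cos θ.
Hence tan θ = μ_s = 0.27, so θ = arctan(0.27) = 15.1096°.

15.1°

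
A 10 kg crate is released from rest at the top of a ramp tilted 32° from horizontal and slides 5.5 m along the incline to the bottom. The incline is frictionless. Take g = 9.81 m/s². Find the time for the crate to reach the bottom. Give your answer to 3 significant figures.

1.45 s

The weight component along the incline is mg sin 32° = 51.985 N and the normal force is N = mg cos 32° = 83.194 N.
With no friction, a = g sin 32° = 5.1985 m/s².
Starting from rest, L = ½at², so t = √(2L/a) = √(2 × 5.5 / 5.1985) = 1.4546 s.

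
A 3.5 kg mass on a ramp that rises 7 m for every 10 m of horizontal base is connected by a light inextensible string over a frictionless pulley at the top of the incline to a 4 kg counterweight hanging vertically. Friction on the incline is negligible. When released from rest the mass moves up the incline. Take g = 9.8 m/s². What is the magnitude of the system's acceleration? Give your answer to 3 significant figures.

For the mass on the incline: the weight component along the slope is m₁g sin 34.99° = 3.5 × 9.8 × 0.5735 = 19.671 N and the normal force is N = m₁g cos 34.99° = 28.100 N.
Newton's second law for the mass (up-slope positive): T − 19.671 = 3.5 a. For the hanging counterweight (downward positive): 4 × 9.8 − T = 4 a.
Adding the two equations eliminates T: 19.529 = 7.5 a, so a = 2.6039 m/s².

2.60 m/s²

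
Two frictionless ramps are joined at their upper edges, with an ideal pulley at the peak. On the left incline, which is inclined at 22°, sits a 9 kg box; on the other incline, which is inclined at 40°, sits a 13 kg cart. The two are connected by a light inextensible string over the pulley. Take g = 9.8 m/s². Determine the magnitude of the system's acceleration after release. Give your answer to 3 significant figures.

2.22 m/s²

Resolve each weight along its own incline: the 9 kg mass has component 9 × 9.8 × sin 22° = 33.040 N down its slope, and the 13 kg mass has 13 × 9.8 × sin 40° = 81.891 N down its slope.
The 13 kg side's 81.891 N exceeds the other side's 33.040 N, so that mass slides down and the 9 kg mass slides up. Taking that direction as positive, Newton's second law for the whole system gives 81.891 − 33.040 = (9 + 13) a, so a = 48.851 / 22 = 2.2205 m/s².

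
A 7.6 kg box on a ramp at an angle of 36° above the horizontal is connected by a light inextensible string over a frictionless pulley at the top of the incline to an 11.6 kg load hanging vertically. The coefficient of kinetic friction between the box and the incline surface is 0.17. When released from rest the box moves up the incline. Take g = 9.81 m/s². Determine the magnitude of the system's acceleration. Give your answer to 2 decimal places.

For the box on the incline: the weight component along the slope is m₁g sin 36° = 7.6 × 9.81 × 0.5878 = 43.824 N and the normal force is N = m₁g cos 36° = 60.317 N.
Kinetic friction opposes the box's motion up the incline: f = μN = 0.17 × 60.317 = 10.254 N acting down the slope.
Newton's second law for the box (up-slope positive): T − 43.824 − 10.254 = 7.6 a. For the hanging load (downward positive): 11.6 × 9.81 − T = 11.6 a.
Adding the two equations eliminates T: 59.718 = 19.2 a, so a = 3.1103 m/s².

3.11 m/s²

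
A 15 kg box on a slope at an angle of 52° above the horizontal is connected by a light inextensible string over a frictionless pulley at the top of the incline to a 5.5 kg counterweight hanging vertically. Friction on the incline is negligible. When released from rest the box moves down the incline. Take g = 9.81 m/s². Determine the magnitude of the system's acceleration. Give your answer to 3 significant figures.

3.02 m/s²

For the box on the incline: the weight component along the slope is m₁g sin 52° = 15 × 9.81 × 0.7880 = 115.954 N and the normal force is N = m₁g cos 52° = 90.595 N.
Newton's second law for the box (down-slope positive): 115.954 − T = 15 a. For the hanging counterweight (upward positive): T − 5.5 × 9.81 = 5.5 a.
Adding the two equations eliminates T: 61.999 = 20.5 a, so a = 3.0243 m/s².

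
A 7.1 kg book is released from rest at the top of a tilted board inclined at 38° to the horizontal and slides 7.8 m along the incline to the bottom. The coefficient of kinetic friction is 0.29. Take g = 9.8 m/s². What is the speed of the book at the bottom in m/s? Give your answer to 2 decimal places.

The weight component along the incline is mg sin 38° = 42.838 N and the normal force is N = mg cos 38° = 54.830 N.
Friction up the slope is f = μN = 0.29 × 54.830 = 15.901 N, so the net downslope force is 42.838 − 15.901 = 26.937 N and a = 26.937 / 7.1 = 3.7939 m/s².
Starting from rest over a distance of 7.8 m, v² = 2aL = 2 × 3.7939 × 7.8 = 59.1848, so v = 7.6932 m/s.

7.69 m/s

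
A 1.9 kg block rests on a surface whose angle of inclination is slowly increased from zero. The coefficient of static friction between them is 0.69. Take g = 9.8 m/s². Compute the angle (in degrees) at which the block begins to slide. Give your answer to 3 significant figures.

34.6°

At the threshold of sliding, static friction is at its maximum μ_s N and exactly balances the weight component along the incline: mg sin θ = μ_s mg cos θ.
Hence tan θ = μ_s = 0.69, so θ = arctan(0.69) = 34.6057°.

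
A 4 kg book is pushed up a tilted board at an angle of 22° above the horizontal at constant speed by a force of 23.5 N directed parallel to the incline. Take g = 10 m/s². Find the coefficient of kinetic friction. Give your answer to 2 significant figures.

0.23

At constant speed ΣF = 0 along the incline. The applied 23.5 N acts up the slope; the weight component mg sin 22° = 14.984 N and kinetic friction μN both act down the slope.
So 23.5 = 14.984 + μ × 37.087, giving μ = (23.5 − 14.984) / 37.087 = 0.2296.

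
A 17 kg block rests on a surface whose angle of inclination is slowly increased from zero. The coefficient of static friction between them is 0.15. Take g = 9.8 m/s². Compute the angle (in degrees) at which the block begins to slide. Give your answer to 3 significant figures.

At the threshold of sliding, static friction is at its maximum μ_s N and exactly balances the weight component along the incline: mg sin θ = μ_s mg cos θ.
Hence tan θ = μ_s = 0.15, so θ = arctan(0.15) = 8.5308°.

8.53°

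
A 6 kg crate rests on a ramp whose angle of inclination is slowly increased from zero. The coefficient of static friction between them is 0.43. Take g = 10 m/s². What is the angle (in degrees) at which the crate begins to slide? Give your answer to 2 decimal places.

23.27°

At the threshold of sliding, static friction is at its maximum μ_s N and exactly balances the weight component along the incline: mg sin θ = μ_s mg cos θ.
Hence tan θ = μ_s = 0.43, so θ = arctan(0.43) = 23.2677°.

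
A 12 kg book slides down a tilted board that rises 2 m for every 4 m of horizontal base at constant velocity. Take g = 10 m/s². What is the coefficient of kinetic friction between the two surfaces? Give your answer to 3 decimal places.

At constant velocity the net force along the incline is zero: mg sin 26.57° = μ mg cos 26.57°.
So μ = tan 26.57° = 0.4472 / 0.8944 = 0.5000.

0.500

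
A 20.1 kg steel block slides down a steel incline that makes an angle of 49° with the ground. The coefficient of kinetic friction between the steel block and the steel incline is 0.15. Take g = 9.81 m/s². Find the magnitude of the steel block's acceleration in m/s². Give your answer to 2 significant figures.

6.4 m/s²

Resolving the weight along the incline: the component pulling the steel block down the slope is mg sin 49° = 20.1 × 9.81 × 0.7547 = 148.813 N, and the normal force is N = mg cos 49° = 20.1 × 9.81 × 0.6561 = 129.370 N.
Kinetic friction acts up the slope with magnitude f = μN = 0.15 × 129.370 = 19.405 N.
Net force along the incline is 148.813 − 19.405 = 129.408 N, so a = 129.408 / 20.1 = 6.4382 m/s².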